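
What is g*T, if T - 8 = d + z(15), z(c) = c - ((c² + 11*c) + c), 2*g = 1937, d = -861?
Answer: -2407691/2 ≈ -1.2038e+6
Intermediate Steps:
g = 1937/2 (g = (½)*1937 = 1937/2 ≈ 968.50)
z(c) = -c² - 11*c (z(c) = c - (c² + 12*c) = c + (-c² - 12*c) = -c² - 11*c)
T = -1243 (T = 8 + (-861 - 1*15*(11 + 15)) = 8 + (-861 - 1*15*26) = 8 + (-861 - 390) = 8 - 1251 = -1243)
g*T = (1937/2)*(-1243) = -2407691/2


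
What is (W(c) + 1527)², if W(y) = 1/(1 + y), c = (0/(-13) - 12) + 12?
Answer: 2334784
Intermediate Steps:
c = 0 (c = (0*(-1/13) - 12) + 12 = (0 - 12) + 12 = -12 + 12 = 0)
(W(c) + 1527)² = (1/(1 + 0) + 1527)² = (1/1 + 1527)² = (1 + 1527)² = 1528² = 2334784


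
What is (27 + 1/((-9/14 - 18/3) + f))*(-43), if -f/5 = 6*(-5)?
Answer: -2330729/2007 ≈ -1161.3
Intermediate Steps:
f = 150 (f = -30*(-5) = -5*(-30) = 150)
(27 + 1/((-9/14 - 18/3) + f))*(-43) = (27 + 1/((-9/14 - 18/3) + 150))*(-43) = (27 + 1/((-9*1/14 - 18*⅓) + 150))*(-43) = (27 + 1/((-9/14 - 6) + 150))*(-43) = (27 + 1/(-93/14 + 150))*(-43) = (27 + 1/(2007/14))*(-43) = (27 + 14/2007)*(-43) = (54203/2007)*(-43) = -2330729/2007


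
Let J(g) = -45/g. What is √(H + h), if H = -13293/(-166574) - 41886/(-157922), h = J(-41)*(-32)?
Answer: 3*I*√14231259821887703230/1919099054 ≈ 5.8972*I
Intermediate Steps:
h = -1440/41 (h = -45/(-41)*(-32) = -45*(-1/41)*(-32) = (45/41)*(-32) = -1440/41 ≈ -35.122)
H = 4538187855/13152849614 (H = -13293*(-1/166574) - 41886*(-1/157922) = 13293/166574 + 20943/78961 = 4538187855/13152849614 ≈ 0.34503)
√(H + h) = √(4538187855/13152849614 - 1440/41) = √(-18754037742105/539266834174) = 3*I*√14231259821887703230/1919099054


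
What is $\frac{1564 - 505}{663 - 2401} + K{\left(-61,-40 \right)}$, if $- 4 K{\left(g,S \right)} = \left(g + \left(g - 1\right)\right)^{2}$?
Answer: $- \frac{13149219}{3476} \approx -3782.9$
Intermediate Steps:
$K{\left(g,S \right)} = - \frac{\left(-1 + 2 g\right)^{2}}{4}$ ($K{\left(g,S \right)} = - \frac{\left(g + \left(g - 1\right)\right)^{2}}{4} = - \frac{\left(g + \left(-1 + g\right)\right)^{2}}{4} = - \frac{\left(-1 + 2 g\right)^{2}}{4}$)
$\frac{1564 - 505}{663 - 2401} + K{\left(-61,-40 \right)} = \frac{1564 - 505}{663 - 2401} - \frac{15129}{4} = \frac{1059}{-1738} - \frac{15129}{4} = 1059 \left(- \frac{1}{1738}\right) - \frac{15129}{4} = - \frac{1059}{1738} - \frac{15129}{4} = - \frac{13149219}{3476}$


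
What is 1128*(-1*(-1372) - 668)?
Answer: 794112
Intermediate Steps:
1128*(-1*(-1372) - 668) = 1128*(1372 - 668) = 1128*704 = 794112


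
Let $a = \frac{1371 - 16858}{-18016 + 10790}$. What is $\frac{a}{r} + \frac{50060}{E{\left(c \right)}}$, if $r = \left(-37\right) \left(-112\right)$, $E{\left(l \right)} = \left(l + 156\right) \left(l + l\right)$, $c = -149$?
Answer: $- \frac{107070826197}{4461737056} \approx -23.998$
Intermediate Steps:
$E{\left(l \right)} = 2 l \left(156 + l\right)$ ($E{\left(l \right)} = \left(156 + l\right) 2 l = 2 l \left(156 + l\right)$)
$a = \frac{15487}{7226}$ ($a = - \frac{15487}{-7226} = \left(-15487\right) \left(- \frac{1}{7226}\right) = \frac{15487}{7226} \approx 2.1432$)
$r = 4144$
$\frac{a}{r} + \frac{50060}{E{\left(c \right)}} = \frac{15487}{7226 \cdot 4144} + \frac{50060}{2 \left(-149\right) \left(156 - 149\right)} = \frac{15487}{7226} \cdot \frac{1}{4144} + \frac{50060}{2 \left(-149\right) 7} = \frac{15487}{29944544} + \frac{50060}{-2086} = \frac{15487}{29944544} + 50060 \left(- \frac{1}{2086}\right) = \frac{15487}{29944544} - \frac{25030}{1043} = - \frac{107070826197}{4461737056}$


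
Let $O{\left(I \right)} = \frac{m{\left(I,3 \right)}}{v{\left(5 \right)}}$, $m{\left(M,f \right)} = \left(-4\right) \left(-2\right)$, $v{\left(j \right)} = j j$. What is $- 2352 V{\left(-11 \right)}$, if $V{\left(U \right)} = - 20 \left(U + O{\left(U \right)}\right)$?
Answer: $- \frac{2511936}{5} \approx -5.0239 \cdot 10^{5}$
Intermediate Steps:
$v{\left(j \right)} = j^{2}$
$m{\left(M,f \right)} = 8$
$O{\left(I \right)} = \frac{8}{25}$ ($O{\left(I \right)} = \frac{8}{5^{2}} = \frac{8}{25}$)
$V{\left(U \right)} = - \frac{32}{5} - 20 U$ ($V{\left(U \right)} = - 20 \left(U + \frac{8}{25}\right) = - 20 \left(\frac{8}{25} + U\right) = - \frac{32}{5} - 20 U$)
$- 2352 V{\left(-11 \right)} = - 2352 \left(- \frac{32}{5} - -220\right) = - 2352 \left(- \frac{32}{5} + 220\right) = \left(-2352\right) \frac{1068}{5} = - \frac{2511936}{5}$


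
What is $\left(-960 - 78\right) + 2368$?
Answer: $1330$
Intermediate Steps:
$\left(-960 - 78\right) + 2368 = -1038 + 2368 = 1330$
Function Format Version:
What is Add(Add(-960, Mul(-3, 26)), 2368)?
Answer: 1330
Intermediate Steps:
Add(Add(-960, Mul(-3, 26)), 2368) = Add(Add(-960, -78), 2368) = Add(-1038, 2368) = 1330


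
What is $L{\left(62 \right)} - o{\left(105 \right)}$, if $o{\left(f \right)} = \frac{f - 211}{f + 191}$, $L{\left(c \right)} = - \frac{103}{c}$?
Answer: $- \frac{5979}{4588} \approx -1.3032$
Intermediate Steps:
$o{\left(f \right)} = \frac{-211 + f}{191 + f}$
$L{\left(62 \right)} - o{\left(105 \right)} = - \frac{103}{62} - \frac{-211 + 105}{191 + 105} = \left(-103\right) \frac{1}{62} - \frac{1}{296} \left(-106\right) = - \frac{103}{62} - \frac{1}{296} \left(-106\right) = - \frac{103}{62} - - \frac{53}{148} = - \frac{103}{62} + \frac{53}{148} = - \frac{5979}{4588}$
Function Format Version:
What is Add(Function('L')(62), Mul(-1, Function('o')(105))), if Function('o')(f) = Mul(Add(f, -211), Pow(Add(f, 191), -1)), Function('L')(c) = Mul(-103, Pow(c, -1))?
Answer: Rational(-5979, 4588) ≈ -1.3032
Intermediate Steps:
Function('o')(f) = Mul(Pow(Add(191, f), -1), Add(-211, f)) (Function('o')(f) = Mul(Add(-211, f), Pow(Add(191, f), -1)) = Mul(Pow(Add(191, f), -1), Add(-211, f)))
Add(Function('L')(62), Mul(-1, Function('o')(105))) = Add(Mul(-103, Pow(62, -1)), Mul(-1, Mul(Pow(Add(191, 105), -1), Add(-211, 105)))) = Add(Mul(-103, Rational(1, 62)), Mul(-1, Mul(Pow(296, -1), -106))) = Add(Rational(-103, 62), Mul(-1, Mul(Rational(1, 296), -106))) = Add(Rational(-103, 62), Mul(-1, Rational(-53, 148))) = Add(Rational(-103, 62), Rational(53, 148)) = Rational(-5979, 4588)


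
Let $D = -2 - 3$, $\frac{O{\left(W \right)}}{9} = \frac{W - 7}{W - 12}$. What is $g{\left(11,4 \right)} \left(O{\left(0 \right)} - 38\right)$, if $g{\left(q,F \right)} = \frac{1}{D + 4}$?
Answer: $\frac{131}{4} \approx 32.75$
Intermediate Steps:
$O{\left(W \right)} = \frac{9 \left(-7 + W\right)}{-12 + W}$ ($O{\left(W \right)} = 9 \frac{W - 7}{W - 12} = 9 \frac{-7 + W}{-12 + W} = \frac{9 \left(-7 + W\right)}{-12 + W}$)
$D = -5$ ($D = -2 - 3 = -5$)
$g{\left(q,F \right)} = -1$ ($g{\left(q,F \right)} = \frac{1}{-5 + 4} = \frac{1}{-1} = -1$)
$g{\left(11,4 \right)} \left(O{\left(0 \right)} - 38\right) = - (\frac{9 \left(-7 + 0\right)}{-12 + 0} - 38) = - (9 \frac{1}{-12} \left(-7\right) - 38) = - (9 \left(- \frac{1}{12}\right) \left(-7\right) - 38) = - (\frac{21}{4} - 38) = \left(-1\right) \left(- \frac{131}{4}\right) = \frac{131}{4}$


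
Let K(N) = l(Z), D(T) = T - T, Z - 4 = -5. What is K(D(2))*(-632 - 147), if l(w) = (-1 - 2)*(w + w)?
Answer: -4674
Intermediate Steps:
Z = -1 (Z = 4 - 5 = -1)
l(w) = -6*w
D(T) = 0
K(N) = 6 (K(N) = -6*(-1) = 6)
K(D(2))*(-632 - 147) = 6*(-632 - 147) = 6*(-779) = -4674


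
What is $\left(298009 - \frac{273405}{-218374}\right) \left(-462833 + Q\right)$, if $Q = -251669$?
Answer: $- \frac{23249070105630521}{109187} \approx -2.1293 \cdot 10^{11}$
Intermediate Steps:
$\left(298009 - \frac{273405}{-218374}\right) \left(-462833 + Q\right) = \left(298009 - \frac{273405}{-218374}\right) \left(-462833 - 251669\right) = \left(298009 - - \frac{273405}{218374}\right) \left(-714502\right) = \left(298009 + \frac{273405}{218374}\right) \left(-714502\right) = \frac{65077690771}{218374} \left(-714502\right) = - \frac{23249070105630521}{109187}$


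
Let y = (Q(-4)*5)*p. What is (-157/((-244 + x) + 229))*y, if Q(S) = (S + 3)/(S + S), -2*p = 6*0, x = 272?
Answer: 0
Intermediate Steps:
p = 0 (p = -3*0 = -1/2*0 = 0)
Q(S) = (3 + S)/(2*S) (Q(S) = (3 + S)/((2*S)) = (3 + S)*(1/(2*S)) = (3 + S)/(2*S))
y = 0 (y = (((1/2)*(3 - 4)/(-4))*5)*0 = (((1/2)*(-1/4)*(-1))*5)*0 = ((1/8)*5)*0 = (5/8)*0 = 0)
(-157/((-244 + x) + 229))*y = -157/((-244 + 272) + 229)*0 = -157/(28 + 229)*0 = -157/257*0 = 0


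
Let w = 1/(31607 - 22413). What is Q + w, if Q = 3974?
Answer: 36536957/9194 ≈ 3974.0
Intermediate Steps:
w = 1/9194 ≈ 0.00010877
Q + w = 3974 + 1/9194 = 36536957/9194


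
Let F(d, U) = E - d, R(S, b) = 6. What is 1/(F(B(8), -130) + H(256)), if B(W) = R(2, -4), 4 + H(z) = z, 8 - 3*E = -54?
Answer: 3/800 ≈ 0.0037500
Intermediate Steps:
E = 62/3 (E = 8/3 - ⅓*(-54) = 8/3 + 18 = 62/3 ≈ 20.667)
H(z) = -4 + z
B(W) = 6
F(d, U) = 62/3 - d
1/(F(B(8), -130) + H(256)) = 1/((62/3 - 1*6) + (-4 + 256)) = 1/((62/3 - 6) + 252) = 1/(44/3 + 252) = 1/(800/3) = 3/800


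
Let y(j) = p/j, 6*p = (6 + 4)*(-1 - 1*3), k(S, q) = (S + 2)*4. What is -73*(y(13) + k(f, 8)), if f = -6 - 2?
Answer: 69788/39 ≈ 1789.4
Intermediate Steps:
f = -8
k(S, q) = 8 + 4*S (k(S, q) = (2 + S)*4 = 8 + 4*S)
p = -20/3 (p = ((6 + 4)*(-1 - 1*3))/6 = (10*(-1 - 3))/6 = (10*(-4))/6 = (⅙)*(-40) = -20/3 ≈ -6.6667)
y(j) = -20/(3*j)
-73*(y(13) + k(f, 8)) = -73*(-20/3/13 + (8 + 4*(-8))) = -73*(-20/3*1/13 + (8 - 32)) = -73*(-20/39 - 24) = -73*(-956/39) = 69788/39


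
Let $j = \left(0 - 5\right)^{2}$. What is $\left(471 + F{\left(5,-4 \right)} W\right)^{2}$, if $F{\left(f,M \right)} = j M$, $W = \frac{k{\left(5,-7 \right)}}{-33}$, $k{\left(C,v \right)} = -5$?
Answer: $\frac{226291849}{1089} \approx 2.078 \cdot 10^{5}$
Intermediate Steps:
$j = 25$ ($j = \left(-5\right)^{2} = 25$)
$W = \frac{5}{33}$ ($W = - \frac{5}{-33} = \left(-5\right) \left(- \frac{1}{33}\right) = \frac{5}{33} \approx 0.15152$)
$F{\left(f,M \right)} = 25 M$
$\left(471 + F{\left(5,-4 \right)} W\right)^{2} = \left(471 + 25 \left(-4\right) \frac{5}{33}\right)^{2} = \left(471 - \frac{500}{33}\right)^{2} = \left(\frac{15043}{33}\right)^{2} = \frac{226291849}{1089}$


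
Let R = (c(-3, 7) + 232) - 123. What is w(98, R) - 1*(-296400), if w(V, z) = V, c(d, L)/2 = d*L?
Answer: 296498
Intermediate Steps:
c(d, L) = 2*L*d (c(d, L) = 2*(d*L) = 2*(L*d) = 2*L*d)
R = 67 (R = (2*7*(-3) + 232) - 123 = (-42 + 232) - 123 = 190 - 123 = 67)
w(98, R) - 1*(-296400) = 98 - 1*(-296400) = 98 + 296400 = 296498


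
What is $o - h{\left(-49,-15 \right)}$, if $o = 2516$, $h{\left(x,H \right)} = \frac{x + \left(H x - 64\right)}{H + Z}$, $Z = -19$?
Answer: $\frac{43083}{17} \approx 2534.3$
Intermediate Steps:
$h{\left(x,H \right)} = \frac{-64 + x + H x}{-19 + H}$ ($h{\left(x,H \right)} = \frac{x + \left(H x - 64\right)}{H - 19} = \frac{x + \left(-64 + H x\right)}{-19 + H} = \frac{-64 + x + H x}{-19 + H}$)
$o - h{\left(-49,-15 \right)} = 2516 - \frac{-64 - 49 - -735}{-19 - 15} = 2516 - \frac{-64 - 49 + 735}{-34} = 2516 - \left(- \frac{1}{34}\right) 622 = 2516 - - \frac{311}{17} = 2516 + \frac{311}{17} = \frac{43083}{17}$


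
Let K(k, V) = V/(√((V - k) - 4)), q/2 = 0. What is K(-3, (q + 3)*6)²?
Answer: 324/17 ≈ 19.059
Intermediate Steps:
q = 0 (q = 2*0 = 0)
K(k, V) = V/√(-4 + V - k) (K(k, V) = V/(√(-4 + V - k)) = V/√(-4 + V - k))
K(-3, (q + 3)*6)² = (((0 + 3)*6)/√(-4 + (0 + 3)*6 - 1*(-3)))² = ((3*6)/√(-4 + 3*6 + 3))² = (18/√(-4 + 18 + 3))² = (18/√17)² = (18*(√17/17))² = (18*√17/17)² = 324/17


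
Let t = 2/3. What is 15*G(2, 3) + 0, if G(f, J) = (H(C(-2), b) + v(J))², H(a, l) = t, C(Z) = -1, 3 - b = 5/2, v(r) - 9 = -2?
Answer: 2645/3 ≈ 881.67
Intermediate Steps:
v(r) = 7 (v(r) = 9 - 2 = 7)
b = ½ (b = 3 - 5/2 = ½ ≈ 0.50000)
t = ⅔ (t = 2*(⅓) = ⅔ ≈ 0.66667)
H(a, l) = ⅔
G(f, J) = 529/9 (G(f, J) = (⅔ + 7)² = (23/3)² = 529/9)
15*G(2, 3) + 0 = 15*(529/9) + 0 = 2645/3 + 0 = 2645/3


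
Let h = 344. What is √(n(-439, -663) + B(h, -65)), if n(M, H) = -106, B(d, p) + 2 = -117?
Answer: 15*I ≈ 15.0*I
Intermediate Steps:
B(d, p) = -119 (B(d, p) = -2 - 117 = -119)
√(n(-439, -663) + B(h, -65)) = √(-106 - 119) = √(-225) = 15*I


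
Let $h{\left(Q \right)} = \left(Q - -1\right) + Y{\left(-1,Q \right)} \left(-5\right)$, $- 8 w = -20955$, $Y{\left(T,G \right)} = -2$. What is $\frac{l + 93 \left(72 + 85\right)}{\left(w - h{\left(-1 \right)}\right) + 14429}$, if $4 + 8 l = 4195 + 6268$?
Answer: $\frac{127267}{136307} \approx 0.93368$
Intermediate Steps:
$w = \frac{20955}{8}$ ($w = \left(- \frac{1}{8}\right) \left(-20955\right) = \frac{20955}{8} \approx 2619.4$)
$h{\left(Q \right)} = 11 + Q$ ($h{\left(Q \right)} = \left(Q - -1\right) - -10 = \left(Q + 1\right) + 10 = \left(1 + Q\right) + 10 = 11 + Q$)
$l = \frac{10459}{8}$ ($l = - \frac{1}{2} + \frac{4195 + 6268}{8} = - \frac{1}{2} + \frac{1}{8} \cdot 10463 = - \frac{1}{2} + \frac{10463}{8} = \frac{10459}{8} \approx 1307.4$)
$\frac{l + 93 \left(72 + 85\right)}{\left(w - h{\left(-1 \right)}\right) + 14429} = \frac{\frac{10459}{8} + 93 \left(72 + 85\right)}{\left(\frac{20955}{8} - \left(11 - 1\right)\right) + 14429} = \frac{\frac{10459}{8} + 93 \cdot 157}{\left(\frac{20955}{8} - 10\right) + 14429} = \frac{\frac{10459}{8} + 14601}{\left(\frac{20955}{8} - 10\right) + 14429} = \frac{127267}{8 \left(\frac{20875}{8} + 14429\right)} = \frac{127267}{8 \cdot \frac{136307}{8}} = \frac{127267}{8} \cdot \frac{8}{136307} = \frac{127267}{136307}$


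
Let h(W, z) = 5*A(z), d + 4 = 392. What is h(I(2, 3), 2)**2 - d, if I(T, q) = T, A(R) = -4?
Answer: 12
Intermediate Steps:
d = 388 (d = -4 + 392 = 388)
h(W, z) = -20 (h(W, z) = 5*(-4) = -20)
h(I(2, 3), 2)**2 - d = (-20)**2 - 1*388 = 400 - 388 = 12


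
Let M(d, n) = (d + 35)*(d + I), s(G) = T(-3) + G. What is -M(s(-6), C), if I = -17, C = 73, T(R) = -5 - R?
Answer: 675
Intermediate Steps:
s(G) = -2 + G (s(G) = (-5 - 1*(-3)) + G = (-5 + 3) + G = -2 + G)
M(d, n) = (-17 + d)*(35 + d) (M(d, n) = (d + 35)*(d - 17) = (35 + d)*(-17 + d) = (-17 + d)*(35 + d))
-M(s(-6), C) = -(-595 + (-2 - 6)**2 + 18*(-2 - 6)) = -(-595 + (-8)**2 + 18*(-8)) = -(-595 + 64 - 144) = -1*(-675) = 675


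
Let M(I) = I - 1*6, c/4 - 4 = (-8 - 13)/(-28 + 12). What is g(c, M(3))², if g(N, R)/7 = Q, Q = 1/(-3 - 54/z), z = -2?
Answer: 49/576 ≈ 0.085069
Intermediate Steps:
c = 85/4 (c = 16 + 4*((-8 - 13)/(-28 + 12)) = 16 + 4*(-21/(-16)) = 16 + 4*(-21*(-1/16)) = 16 + 4*(21/16) = 16 + 21/4 = 85/4 ≈ 21.250)
M(I) = -6 + I (M(I) = I - 6 = -6 + I)
Q = 1/24 (Q = 1/(-3 - 54/(-2)) = 1/(-3 - 54*(-½)) = 1/(-3 + 27) = 1/24 ≈ 0.041667)
g(N, R) = 7/24 (g(N, R) = 7*(1/24) = 7/24)
g(c, M(3))² = (7/24)² = 49/576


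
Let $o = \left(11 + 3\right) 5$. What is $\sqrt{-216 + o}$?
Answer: $i \sqrt{146} \approx 12.083 i$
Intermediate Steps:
$o = 70$ ($o = 14 \cdot 5 = 70$)
$\sqrt{-216 + o} = \sqrt{-216 + 70} = \sqrt{-146} = i \sqrt{146}$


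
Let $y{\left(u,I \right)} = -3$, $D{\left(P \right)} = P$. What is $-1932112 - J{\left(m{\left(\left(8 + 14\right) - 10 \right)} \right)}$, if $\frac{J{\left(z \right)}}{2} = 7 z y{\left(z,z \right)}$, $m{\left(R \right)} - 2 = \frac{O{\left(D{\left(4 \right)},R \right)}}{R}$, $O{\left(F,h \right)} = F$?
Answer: $-1932014$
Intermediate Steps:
$m{\left(R \right)} = 2 + \frac{4}{R}$
$J{\left(z \right)} = - 42 z$ ($J{\left(z \right)} = 2 \cdot 7 z \left(-3\right) = 2 \left(- 21 z\right) = - 42 z$)
$-1932112 - J{\left(m{\left(\left(8 + 14\right) - 10 \right)} \right)} = -1932112 - - 42 \left(2 + \frac{4}{\left(8 + 14\right) - 10}\right) = -1932112 - - 42 \left(2 + \frac{4}{22 - 10}\right) = -1932112 - - 42 \left(2 + \frac{4}{12}\right) = -1932112 - - 42 \left(2 + 4 \cdot \frac{1}{12}\right) = -1932112 - - 42 \left(2 + \frac{1}{3}\right) = -1932112 - \left(-42\right) \frac{7}{3} = -1932112 - -98 = -1932112 + 98 = -1932014$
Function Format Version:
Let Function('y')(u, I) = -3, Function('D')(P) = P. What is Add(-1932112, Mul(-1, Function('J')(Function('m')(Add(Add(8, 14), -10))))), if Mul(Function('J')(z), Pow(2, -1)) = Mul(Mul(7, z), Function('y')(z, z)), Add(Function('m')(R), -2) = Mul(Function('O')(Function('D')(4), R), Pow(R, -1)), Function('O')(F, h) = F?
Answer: -1932014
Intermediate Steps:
Function('m')(R) = Add(2, Mul(4, Pow(R, -1)))
Function('J')(z) = Mul(-42, z) (Function('J')(z) = Mul(2, Mul(Mul(7, z), -3)) = Mul(2, Mul(-21, z)) = Mul(-42, z))
Add(-1932112, Mul(-1, Function('J')(Function('m')(Add(Add(8, 14), -10))))) = Add(-1932112, Mul(-1, Mul(-42, Add(2, Mul(4, Pow(Add(Add(8, 14), -10), -1)))))) = Add(-1932112, Mul(-1, Mul(-42, Add(2, Mul(4, Pow(Add(22, -10), -1)))))) = Add(-1932112, Mul(-1, Mul(-42, Add(2, Mul(4, Pow(12, -1)))))) = Add(-1932112, Mul(-1, Mul(-42, Add(2, Mul(4, Rational(1, 12)))))) = Add(-1932112, Mul(-1, Mul(-42, Add(2, Rational(1, 3))))) = Add(-1932112, Mul(-1, Mul(-42, Rational(7, 3)))) = Add(-1932112, Mul(-1, -98)) = Add(-1932112, 98) = -1932014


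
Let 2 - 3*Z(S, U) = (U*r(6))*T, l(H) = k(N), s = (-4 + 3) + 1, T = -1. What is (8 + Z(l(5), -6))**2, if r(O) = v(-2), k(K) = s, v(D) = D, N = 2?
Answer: 1444/9 ≈ 160.44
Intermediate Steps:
s = 0 (s = -1 + 1 = 0)
k(K) = 0
l(H) = 0
r(O) = -2
Z(S, U) = 2/3 - 2*U/3 (Z(S, U) = 2/3 - U*(-2)*(-1)/3 = 2/3 - (-2*U)*(-1)/3 = 2/3 - 2*U/3)
(8 + Z(l(5), -6))**2 = (8 + (2/3 - 2/3*(-6)))**2 = (8 + (2/3 + 4))**2 = (8 + 14/3)**2 = (38/3)**2 = 1444/9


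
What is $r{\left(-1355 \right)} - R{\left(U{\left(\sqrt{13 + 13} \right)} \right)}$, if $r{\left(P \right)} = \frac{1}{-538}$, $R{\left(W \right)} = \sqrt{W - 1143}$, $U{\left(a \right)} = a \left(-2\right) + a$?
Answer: $- \frac{1}{538} - i \sqrt{1143 + \sqrt{26}} \approx -0.0018587 - 33.884 i$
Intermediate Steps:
$U{\left(a \right)} = - a$ ($U{\left(a \right)} = - 2 a + a = - a$)
$R{\left(W \right)} = \sqrt{-1143 + W}$
$r{\left(P \right)} = - \frac{1}{538}$
$r{\left(-1355 \right)} - R{\left(U{\left(\sqrt{13 + 13} \right)} \right)} = - \frac{1}{538} - \sqrt{-1143 - \sqrt{13 + 13}} = - \frac{1}{538} - \sqrt{-1143 - \sqrt{26}}$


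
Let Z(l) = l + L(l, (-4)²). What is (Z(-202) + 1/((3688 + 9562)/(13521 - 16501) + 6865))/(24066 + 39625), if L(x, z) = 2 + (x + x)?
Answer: -1234844482/130212746495 ≈ -0.0094833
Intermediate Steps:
L(x, z) = 2 + 2*x
Z(l) = 2 + 3*l (Z(l) = l + (2 + 2*l) = 2 + 3*l)
(Z(-202) + 1/((3688 + 9562)/(13521 - 16501) + 6865))/(24066 + 39625) = ((2 + 3*(-202)) + 1/((3688 + 9562)/(13521 - 16501) + 6865))/(24066 + 39625) = ((2 - 606) + 1/(13250/(-2980) + 6865))/63691 = (-604 + 1/(13250*(-1/2980) + 6865))*(1/63691) = (-604 + 1/(-1325/298 + 6865))*(1/63691) = (-604 + 1/(2044445/298))*(1/63691) = (-604 + 298/2044445)*(1/63691) = -1234844482/2044445*1/63691 = -1234844482/130212746495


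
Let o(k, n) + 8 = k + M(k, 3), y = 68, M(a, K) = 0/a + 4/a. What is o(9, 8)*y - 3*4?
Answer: 776/9 ≈ 86.222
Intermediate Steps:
M(a, K) = 4/a (M(a, K) = 0 + 4/a = 4/a)
o(k, n) = -8 + k + 4/k (o(k, n) = -8 + (k + 4/k) = -8 + k + 4/k)
o(9, 8)*y - 3*4 = (-8 + 9 + 4/9)*68 - 3*4 = (-8 + 9 + 4*(⅑))*68 - 12 = (-8 + 9 + 4/9)*68 - 12 = (13/9)*68 - 12 = 884/9 - 12 = 776/9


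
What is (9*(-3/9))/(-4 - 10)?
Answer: 3/14 ≈ 0.21429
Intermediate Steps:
(9*(-3/9))/(-4 - 10) = (9*(-3*⅑))/(-14) = (9*(-⅓))*(-1/14) = -3*(-1/14) = 3/14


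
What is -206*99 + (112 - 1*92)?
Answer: -20374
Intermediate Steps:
-206*99 + (112 - 1*92) = -20394 + (112 - 92) = -20394 + 20 = -20374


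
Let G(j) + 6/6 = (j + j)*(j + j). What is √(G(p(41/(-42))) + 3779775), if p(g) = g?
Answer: √1666882015/21 ≈ 1944.2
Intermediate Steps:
G(j) = -1 + 4*j² (G(j) = -1 + (j + j)*(j + j) = -1 + (2*j)*(2*j) = -1 + 4*j²)
√(G(p(41/(-42))) + 3779775) = √((-1 + 4*(41/(-42))²) + 3779775) = √((-1 + 4*(41*(-1/42))²) + 3779775) = √((-1 + 4*(-41/42)²) + 3779775) = √((-1 + 4*(1681/1764)) + 3779775) = √((-1 + 1681/441) + 3779775) = √(1240/441 + 3779775) = √(1666882015/441) = √1666882015/21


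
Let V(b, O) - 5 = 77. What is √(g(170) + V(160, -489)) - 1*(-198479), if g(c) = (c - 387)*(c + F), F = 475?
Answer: 198479 + I*√139883 ≈ 1.9848e+5 + 374.01*I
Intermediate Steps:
V(b, O) = 82 (V(b, O) = 5 + 77 = 82)
g(c) = (-387 + c)*(475 + c) (g(c) = (c - 387)*(c + 475) = (-387 + c)*(475 + c))
√(g(170) + V(160, -489)) - 1*(-198479) = √((-183825 + 170² + 88*170) + 82) - 1*(-198479) = √((-183825 + 28900 + 14960) + 82) + 198479 = √(-139965 + 82) + 198479 = √(-139883) + 198479 = I*√139883 + 198479 = 198479 + I*√139883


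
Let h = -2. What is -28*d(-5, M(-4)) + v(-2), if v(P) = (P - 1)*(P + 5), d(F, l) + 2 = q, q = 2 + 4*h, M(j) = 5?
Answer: 215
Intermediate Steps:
q = -6 (q = 2 + 4*(-2) = 2 - 8 = -6)
d(F, l) = -8 (d(F, l) = -2 - 6 = -8)
v(P) = (-1 + P)*(5 + P)
-28*d(-5, M(-4)) + v(-2) = -28*(-8) + (-5 + (-2)² + 4*(-2)) = 224 + (-5 + 4 - 8) = 224 - 9 = 215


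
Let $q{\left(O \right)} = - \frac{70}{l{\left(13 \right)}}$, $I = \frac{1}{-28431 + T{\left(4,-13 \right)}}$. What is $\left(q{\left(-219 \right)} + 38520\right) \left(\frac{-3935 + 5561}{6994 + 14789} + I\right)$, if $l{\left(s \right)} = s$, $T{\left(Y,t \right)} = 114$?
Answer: $\frac{7680861481570}{2672926581} \approx 2873.6$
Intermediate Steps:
$I = - \frac{1}{28317}$ ($I = \frac{1}{-28431 + 114} = \frac{1}{-28317} = - \frac{1}{28317} \approx -3.5314 \cdot 10^{-5}$)
$q{\left(O \right)} = - \frac{70}{13}$
$\left(q{\left(-219 \right)} + 38520\right) \left(\frac{-3935 + 5561}{6994 + 14789} + I\right) = \left(- \frac{70}{13} + 38520\right) \left(\frac{-3935 + 5561}{6994 + 14789} - \frac{1}{28317}\right) = \frac{500690 \left(\frac{1626}{21783} - \frac{1}{28317}\right)}{13} = \frac{500690 \left(1626 \cdot \frac{1}{21783} - \frac{1}{28317}\right)}{13} = \frac{500690 \left(\frac{542}{7261} - \frac{1}{28317}\right)}{13} = \frac{500690}{13} \cdot \frac{15340553}{205609737} = \frac{7680861481570}{2672926581}$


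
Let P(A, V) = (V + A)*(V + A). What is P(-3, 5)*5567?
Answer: 22268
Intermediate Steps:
P(A, V) = (A + V)**2 (P(A, V) = (A + V)*(A + V) = (A + V)**2)
P(-3, 5)*5567 = (-3 + 5)**2*5567 = 2**2*5567 = 4*5567 = 22268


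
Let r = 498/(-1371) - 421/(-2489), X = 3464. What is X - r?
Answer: 3940427249/1137473 ≈ 3464.2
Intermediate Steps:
r = -220777/1137473 (r = 498*(-1/1371) - 421*(-1/2489) = -166/457 + 421/2489 = -220777/1137473 ≈ -0.19409)
X - r = 3464 - 1*(-220777/1137473) = 3464 + 220777/1137473 = 3940427249/1137473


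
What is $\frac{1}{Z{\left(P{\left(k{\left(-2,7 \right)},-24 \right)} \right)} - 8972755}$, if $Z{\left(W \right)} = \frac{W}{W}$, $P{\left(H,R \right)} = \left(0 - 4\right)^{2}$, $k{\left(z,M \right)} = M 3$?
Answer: $- \frac{1}{8972754} \approx -1.1145 \cdot 10^{-7}$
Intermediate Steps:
$k{\left(z,M \right)} = 3 M$
$P{\left(H,R \right)} = 16$ ($P{\left(H,R \right)} = \left(-4\right)^{2} = 16$)
$Z{\left(W \right)} = 1$
$\frac{1}{Z{\left(P{\left(k{\left(-2,7 \right)},-24 \right)} \right)} - 8972755} = \frac{1}{1 - 8972755} = \frac{1}{-8972754} = - \frac{1}{8972754}$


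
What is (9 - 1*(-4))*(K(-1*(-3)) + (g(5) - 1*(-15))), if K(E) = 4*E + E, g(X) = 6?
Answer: 468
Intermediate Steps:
K(E) = 5*E
(9 - 1*(-4))*(K(-1*(-3)) + (g(5) - 1*(-15))) = (9 - 1*(-4))*(5*(-1*(-3)) + (6 - 1*(-15))) = (9 + 4)*(5*3 + (6 + 15)) = 13*(15 + 21) = 13*36 = 468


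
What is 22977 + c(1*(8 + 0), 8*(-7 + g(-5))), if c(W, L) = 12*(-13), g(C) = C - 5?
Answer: 22821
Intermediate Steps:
g(C) = -5 + C
c(W, L) = -156
22977 + c(1*(8 + 0), 8*(-7 + g(-5))) = 22977 - 156 = 22821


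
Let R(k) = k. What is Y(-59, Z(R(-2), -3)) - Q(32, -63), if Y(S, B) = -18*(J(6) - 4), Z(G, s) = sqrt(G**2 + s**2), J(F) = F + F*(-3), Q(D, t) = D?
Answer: 256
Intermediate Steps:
J(F) = -2*F (J(F) = F - 3*F = -2*F)
Y(S, B) = 288 (Y(S, B) = -18*(-2*6 - 4) = -18*(-12 - 4) = -18*(-16) = 288)
Y(-59, Z(R(-2), -3)) - Q(32, -63) = 288 - 1*32 = 288 - 32 = 256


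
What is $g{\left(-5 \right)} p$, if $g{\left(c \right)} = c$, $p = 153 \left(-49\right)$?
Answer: $37485$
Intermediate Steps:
$p = -7497$
$g{\left(-5 \right)} p = \left(-5\right) \left(-7497\right) = 37485$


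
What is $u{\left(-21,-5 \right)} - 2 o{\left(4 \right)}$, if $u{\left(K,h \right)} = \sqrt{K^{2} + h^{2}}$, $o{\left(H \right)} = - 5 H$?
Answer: $40 + \sqrt{466} \approx 61.587$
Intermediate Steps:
$u{\left(-21,-5 \right)} - 2 o{\left(4 \right)} = \sqrt{\left(-21\right)^{2} + \left(-5\right)^{2}} - 2 \left(\left(-5\right) 4\right) = \sqrt{441 + 25} - 2 \left(-20\right) = \sqrt{466} - -40 = \sqrt{466} + 40 = 40 + \sqrt{466}$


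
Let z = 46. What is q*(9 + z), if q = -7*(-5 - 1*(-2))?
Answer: 1155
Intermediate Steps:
q = 21 (q = -7*(-5 + 2) = -7*(-3) = 21)
q*(9 + z) = 21*(9 + 46) = 21*55 = 1155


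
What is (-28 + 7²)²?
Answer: 441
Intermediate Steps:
(-28 + 7²)² = (-28 + 49)² = 21² = 441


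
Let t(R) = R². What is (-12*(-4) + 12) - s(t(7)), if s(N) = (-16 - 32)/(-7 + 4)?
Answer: 44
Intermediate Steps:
s(N) = 16 (s(N) = -48/(-3) = -48*(-⅓) = 16)
(-12*(-4) + 12) - s(t(7)) = (-12*(-4) + 12) - 1*16 = (48 + 12) - 16 = 60 - 16 = 44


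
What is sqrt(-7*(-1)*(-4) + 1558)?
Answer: 3*sqrt(170) ≈ 39.115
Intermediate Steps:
sqrt(-7*(-1)*(-4) + 1558) = sqrt(7*(-4) + 1558) = sqrt(-28 + 1558) = sqrt(1530) = 3*sqrt(170)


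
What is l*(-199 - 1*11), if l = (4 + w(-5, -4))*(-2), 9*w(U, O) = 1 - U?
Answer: 1960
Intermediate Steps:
w(U, O) = ⅑ - U/9 (w(U, O) = (1 - U)/9 = ⅑ - U/9)
l = -28/3 (l = (4 + (⅑ - ⅑*(-5)))*(-2) = (4 + (⅑ + 5/9))*(-2) = (4 + ⅔)*(-2) = (14/3)*(-2) = -28/3 ≈ -9.3333)
l*(-199 - 1*11) = -28*(-199 - 1*11)/3 = -28*(-199 - 11)/3 = -28/3*(-210) = 1960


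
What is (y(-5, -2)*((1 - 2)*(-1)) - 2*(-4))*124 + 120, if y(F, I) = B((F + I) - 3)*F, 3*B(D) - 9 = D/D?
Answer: -2864/3 ≈ -954.67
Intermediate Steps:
B(D) = 10/3 (B(D) = 3 + (D/D)/3 = 3 + (⅓)*1 = 3 + ⅓ = 10/3)
y(F, I) = 10*F/3
(y(-5, -2)*((1 - 2)*(-1)) - 2*(-4))*124 + 120 = (((10/3)*(-5))*((1 - 2)*(-1)) - 2*(-4))*124 + 120 = (-(-50)*(-1)/3 + 8)*124 + 120 = (-50/3*1 + 8)*124 + 120 = (-50/3 + 8)*124 + 120 = -26/3*124 + 120 = -3224/3 + 120 = -2864/3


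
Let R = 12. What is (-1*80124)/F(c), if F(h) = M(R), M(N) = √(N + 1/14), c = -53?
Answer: -80124*√14/13 ≈ -23061.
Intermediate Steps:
M(N) = √(1/14 + N) (M(N) = √(N + 1/14) = √(1/14 + N))
F(h) = 13*√14/14 (F(h) = √(14 + 196*12)/14 = √(14 + 2352)/14 = √2366/14 = (13*√14)/14 = 13*√14/14)
(-1*80124)/F(c) = (-1*80124)/((13*√14/14)) = -80124*√14/13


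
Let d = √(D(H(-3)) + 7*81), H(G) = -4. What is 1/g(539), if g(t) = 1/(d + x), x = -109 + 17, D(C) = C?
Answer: -92 + √563 ≈ -68.272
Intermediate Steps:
x = -92
d = √563 (d = √(-4 + 7*81) = √(-4 + 567) = √563 ≈ 23.728)
g(t) = 1/(-92 + √563) (g(t) = 1/(√563 - 92) = 1/(-92 + √563))
1/g(539) = 1/(-92/7901 - √563/7901)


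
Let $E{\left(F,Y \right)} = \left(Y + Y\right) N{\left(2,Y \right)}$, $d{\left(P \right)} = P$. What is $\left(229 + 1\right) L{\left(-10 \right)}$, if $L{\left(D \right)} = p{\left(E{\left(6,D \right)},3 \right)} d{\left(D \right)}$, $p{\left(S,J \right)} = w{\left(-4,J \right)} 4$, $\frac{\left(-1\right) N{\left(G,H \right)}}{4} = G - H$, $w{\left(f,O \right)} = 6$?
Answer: $-55200$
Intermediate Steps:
$N{\left(G,H \right)} = - 4 G + 4 H$ ($N{\left(G,H \right)} = - 4 \left(G - H\right) = - 4 G + 4 H$)
$E{\left(F,Y \right)} = 2 Y \left(-8 + 4 Y\right)$ ($E{\left(F,Y \right)} = \left(Y + Y\right) \left(\left(-4\right) 2 + 4 Y\right) = 2 Y \left(-8 + 4 Y\right)$)
$p{\left(S,J \right)} = 24$ ($p{\left(S,J \right)} = 6 \cdot 4 = 24$)
$L{\left(D \right)} = 24 D$
$\left(229 + 1\right) L{\left(-10 \right)} = \left(229 + 1\right) 24 \left(-10\right) = 230 \left(-240\right) = -55200$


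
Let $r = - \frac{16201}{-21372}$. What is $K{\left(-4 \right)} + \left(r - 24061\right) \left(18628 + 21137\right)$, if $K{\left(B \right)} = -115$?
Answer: $- \frac{6815927152465}{7124} \approx -9.5676 \cdot 10^{8}$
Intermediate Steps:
$r = \frac{16201}{21372}$ ($r = \left(-16201\right) \left(- \frac{1}{21372}\right) = \frac{16201}{21372} \approx 0.75805$)
$K{\left(-4 \right)} + \left(r - 24061\right) \left(18628 + 21137\right) = -115 + \left(\frac{16201}{21372} - 24061\right) \left(18628 + 21137\right) = -115 - \frac{6815926333205}{7124} = - \frac{6815927152465}{7124}$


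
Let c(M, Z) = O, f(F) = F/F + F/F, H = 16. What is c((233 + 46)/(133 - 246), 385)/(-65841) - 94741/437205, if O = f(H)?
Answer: -2079572197/9595338135 ≈ -0.21673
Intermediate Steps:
f(F) = 2 (f(F) = 1 + 1 = 2)
O = 2
c(M, Z) = 2
c((233 + 46)/(133 - 246), 385)/(-65841) - 94741/437205 = 2/(-65841) - 94741/437205 = 2*(-1/65841) - 94741*1/437205 = -2/65841 - 94741/437205 = -2079572197/9595338135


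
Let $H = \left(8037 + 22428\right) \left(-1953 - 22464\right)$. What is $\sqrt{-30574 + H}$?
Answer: $i \sqrt{743894479} \approx 27274.0 i$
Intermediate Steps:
$H = -743863905$ ($H = 30465 \left(-24417\right) = -743863905$)
$\sqrt{-30574 + H} = \sqrt{-30574 - 743863905} = \sqrt{-743894479} = i \sqrt{743894479}$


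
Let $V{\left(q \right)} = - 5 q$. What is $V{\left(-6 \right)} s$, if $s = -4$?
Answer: $-120$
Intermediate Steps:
$V{\left(-6 \right)} s = \left(-5\right) \left(-6\right) \left(-4\right) = 30 \left(-4\right) = -120$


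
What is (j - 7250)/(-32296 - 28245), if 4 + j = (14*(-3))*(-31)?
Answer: 5952/60541 ≈ 0.098314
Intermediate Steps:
j = 1298 (j = -4 + (14*(-3))*(-31) = -4 - 42*(-31) = -4 + 1302 = 1298)
(j - 7250)/(-32296 - 28245) = (1298 - 7250)/(-32296 - 28245) = -5952/(-60541) = -5952*(-1/60541) = 5952/60541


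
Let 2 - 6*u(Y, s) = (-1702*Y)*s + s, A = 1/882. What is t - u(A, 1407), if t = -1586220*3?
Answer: -299809336/63 ≈ -4.7589e+6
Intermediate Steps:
A = 1/882 ≈ 0.0011338
t = -4758660
u(Y, s) = ⅓ - s/6 + 851*Y*s/3 (u(Y, s) = ⅓ - ((-1702*Y)*s + s)/6 = ⅓ - (-1702*Y*s + s)/6 = ⅓ - (s - 1702*Y*s)/6 = ⅓ + (-s/6 + 851*Y*s/3) = ⅓ - s/6 + 851*Y*s/3)
t - u(A, 1407) = -4758660 - (⅓ - ⅙*1407 + (851/3)*(1/882)*1407) = -4758660 - (⅓ - 469/2 + 57017/126) = -4758660 - 1*13756/63 = -4758660 - 13756/63 = -299809336/63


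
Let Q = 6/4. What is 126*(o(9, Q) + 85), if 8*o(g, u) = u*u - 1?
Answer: 171675/16 ≈ 10730.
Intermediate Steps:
Q = 3/2 (Q = 6*(¼) = 3/2 ≈ 1.5000)
o(g, u) = -⅛ + u²/8 (o(g, u) = (u*u - 1)/8 = (u² - 1)/8 = (-1 + u²)/8 = -⅛ + u²/8)
126*(o(9, Q) + 85) = 126*((-⅛ + (3/2)²/8) + 85) = 126*((-⅛ + (⅛)*(9/4)) + 85) = 126*((-⅛ + 9/32) + 85) = 126*(5/32 + 85) = 126*(2725/32) = 171675/16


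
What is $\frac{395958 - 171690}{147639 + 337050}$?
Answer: $\frac{74756}{161563} \approx 0.46271$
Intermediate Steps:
$\frac{395958 - 171690}{147639 + 337050} = \frac{224268}{484689} = 224268 \cdot \frac{1}{484689} = \frac{74756}{161563}$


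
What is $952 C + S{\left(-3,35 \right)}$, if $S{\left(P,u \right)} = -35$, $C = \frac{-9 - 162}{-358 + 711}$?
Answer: $- \frac{175147}{353} \approx -496.17$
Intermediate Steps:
$C = - \frac{171}{353} \approx -0.48442$
$952 C + S{\left(-3,35 \right)} = 952 \left(- \frac{171}{353}\right) - 35 = - \frac{162792}{353} - 35 = - \frac{175147}{353}$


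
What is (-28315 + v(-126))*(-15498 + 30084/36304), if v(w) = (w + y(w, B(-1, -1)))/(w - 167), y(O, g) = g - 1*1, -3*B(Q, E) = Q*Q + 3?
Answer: 291718786711625/664817 ≈ 4.3880e+8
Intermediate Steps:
B(Q, E) = -1 - Q²/3 (B(Q, E) = -(Q*Q + 3)/3 = -(Q² + 3)/3 = -(3 + Q²)/3 = -1 - Q²/3)
y(O, g) = -1 + g (y(O, g) = g - 1 = -1 + g)
v(w) = (-7/3 + w)/(-167 + w) (v(w) = (w + (-1 + (-1 - ⅓*(-1)²)))/(w - 167) = (w + (-1 + (-1 - ⅓*1)))/(-167 + w) = (w + (-1 + (-1 - ⅓)))/(-167 + w) = (w + (-1 - 4/3))/(-167 + w) = (w - 7/3)/(-167 + w) = (-7/3 + w)/(-167 + w))
(-28315 + v(-126))*(-15498 + 30084/36304) = (-28315 + (-7/3 - 126)/(-167 - 126))*(-15498 + 30084/36304) = (-28315 - 385/3/(-293))*(-15498 + 30084*(1/36304)) = (-28315 - 1/293*(-385/3))*(-15498 + 7521/9076) = (-28315 + 385/879)*(-140652327/9076) = -24888500/879*(-140652327/9076) = 291718786711625/664817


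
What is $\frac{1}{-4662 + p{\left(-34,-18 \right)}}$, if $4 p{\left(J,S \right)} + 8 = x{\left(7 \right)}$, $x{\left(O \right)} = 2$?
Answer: $- \frac{2}{9327} \approx -0.00021443$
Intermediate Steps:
$p{\left(J,S \right)} = - \frac{3}{2}$ ($p{\left(J,S \right)} = -2 + \frac{1}{4} \cdot 2 = -2 + \frac{1}{2} = - \frac{3}{2}$)
$\frac{1}{-4662 + p{\left(-34,-18 \right)}} = \frac{1}{-4662 - \frac{3}{2}} = \frac{1}{- \frac{9327}{2}} = - \frac{2}{9327}$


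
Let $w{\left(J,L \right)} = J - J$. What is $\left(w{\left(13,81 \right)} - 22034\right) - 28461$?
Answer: $-50495$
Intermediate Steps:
$w{\left(J,L \right)} = 0$
$\left(w{\left(13,81 \right)} - 22034\right) - 28461 = \left(0 - 22034\right) - 28461 = -22034 - 28461 = -50495$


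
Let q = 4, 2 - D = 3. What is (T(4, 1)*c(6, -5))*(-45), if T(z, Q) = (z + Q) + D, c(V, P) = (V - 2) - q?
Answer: 0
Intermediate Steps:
D = -1 (D = 2 - 1*3 = 2 - 3 = -1)
c(V, P) = -6 + V (c(V, P) = (V - 2) - 1*4 = (-2 + V) - 4 = -6 + V)
T(z, Q) = -1 + Q + z (T(z, Q) = (z + Q) - 1 = (Q + z) - 1 = -1 + Q + z)
(T(4, 1)*c(6, -5))*(-45) = ((-1 + 1 + 4)*(-6 + 6))*(-45) = (4*0)*(-45) = 0*(-45) = 0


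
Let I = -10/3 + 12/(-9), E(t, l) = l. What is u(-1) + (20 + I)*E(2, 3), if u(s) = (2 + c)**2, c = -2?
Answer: 46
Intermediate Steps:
I = -14/3 (I = -10*1/3 + 12*(-1/9) = -10/3 - 4/3 = -14/3 ≈ -4.6667)
u(s) = 0 (u(s) = (2 - 2)**2 = 0**2 = 0)
u(-1) + (20 + I)*E(2, 3) = 0 + (20 - 14/3)*3 = 0 + (46/3)*3 = 0 + 46 = 46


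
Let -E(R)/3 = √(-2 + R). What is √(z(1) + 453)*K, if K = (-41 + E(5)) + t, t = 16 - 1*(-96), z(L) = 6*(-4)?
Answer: √429*(71 - 3*√3) ≈ 1362.9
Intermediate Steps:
z(L) = -24
E(R) = -3*√(-2 + R)
t = 112 (t = 16 + 96 = 112)
K = 71 - 3*√3 (K = (-41 - 3*√(-2 + 5)) + 112 = (-41 - 3*√3) + 112 = 71 - 3*√3 ≈ 65.804)
√(z(1) + 453)*K = √(-24 + 453)*(71 - 3*√3) = √429*(71 - 3*√3)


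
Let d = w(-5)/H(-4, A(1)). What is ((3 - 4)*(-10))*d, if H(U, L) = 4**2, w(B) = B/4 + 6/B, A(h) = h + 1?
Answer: -49/32 ≈ -1.5313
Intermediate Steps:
A(h) = 1 + h
w(B) = 6/B + B/4 (w(B) = B*(1/4) + 6/B = B/4 + 6/B = 6/B + B/4)
H(U, L) = 16
d = -49/320 (d = (6/(-5) + (1/4)*(-5))/16 = (6*(-1/5) - 5/4)*(1/16) = (-6/5 - 5/4)*(1/16) = -49/20*1/16 = -49/320 ≈ -0.15313)
((3 - 4)*(-10))*d = ((3 - 4)*(-10))*(-49/320) = -1*(-10)*(-49/320) = 10*(-49/320) = -49/32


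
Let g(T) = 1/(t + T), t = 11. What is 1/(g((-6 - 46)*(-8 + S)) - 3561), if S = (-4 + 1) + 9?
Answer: -115/409514 ≈ -0.00028082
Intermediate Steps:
S = 6 (S = -3 + 9 = 6)
g(T) = 1/(11 + T)
1/(g((-6 - 46)*(-8 + S)) - 3561) = 1/(1/(11 + (-6 - 46)*(-8 + 6)) - 3561) = 1/(1/(11 - 52*(-2)) - 3561) = 1/(1/(11 + 104) - 3561) = 1/(1/115 - 3561) = 1/(-409514/115) = -115/409514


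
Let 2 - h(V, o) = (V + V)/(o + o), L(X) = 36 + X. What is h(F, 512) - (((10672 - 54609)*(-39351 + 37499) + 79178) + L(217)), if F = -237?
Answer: -41702785299/512 ≈ -8.1451e+7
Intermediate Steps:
h(V, o) = 2 - V/o (h(V, o) = 2 - (V + V)/(o + o) = 2 - 2*V/(2*o) = 2 - 2*V*1/(2*o) = 2 - V/o)
h(F, 512) - (((10672 - 54609)*(-39351 + 37499) + 79178) + L(217)) = (2 - 1*(-237)/512) - (((10672 - 54609)*(-39351 + 37499) + 79178) + (36 + 217)) = (2 - 1*(-237)*1/512) - ((-43937*(-1852) + 79178) + 253) = (2 + 237/512) - ((81371324 + 79178) + 253) = 1261/512 - (81450502 + 253) = 1261/512 - 1*81450755 = 1261/512 - 81450755 = -41702785299/512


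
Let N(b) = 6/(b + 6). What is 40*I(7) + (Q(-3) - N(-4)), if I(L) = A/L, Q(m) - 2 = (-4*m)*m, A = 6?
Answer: -19/7 ≈ -2.7143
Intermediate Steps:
N(b) = 6/(6 + b)
Q(m) = 2 - 4*m² (Q(m) = 2 + (-4*m)*m = 2 - 4*m²)
I(L) = 6/L
40*I(7) + (Q(-3) - N(-4)) = 40*(6/7) + ((2 - 4*(-3)²) - 6/(6 - 4)) = 40*(6*(⅐)) + ((2 - 4*9) - 6/2) = 40*(6/7) + ((2 - 36) - 6/2) = 240/7 + (-34 - 1*3) = 240/7 + (-34 - 3) = 240/7 - 37 = -19/7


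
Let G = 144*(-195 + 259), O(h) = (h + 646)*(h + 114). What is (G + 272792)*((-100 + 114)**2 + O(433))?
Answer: 166500061272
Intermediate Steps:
O(h) = (114 + h)*(646 + h) (O(h) = (646 + h)*(114 + h) = (114 + h)*(646 + h))
G = 9216 (G = 144*64 = 9216)
(G + 272792)*((-100 + 114)**2 + O(433)) = (9216 + 272792)*((-100 + 114)**2 + (73644 + 433**2 + 760*433)) = 282008*(14**2 + (73644 + 187489 + 329080)) = 282008*(196 + 590213) = 282008*590409 = 166500061272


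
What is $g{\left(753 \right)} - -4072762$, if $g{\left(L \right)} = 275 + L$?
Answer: $4073790$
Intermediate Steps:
$g{\left(753 \right)} - -4072762 = \left(275 + 753\right) - -4072762 = 1028 + 4072762 = 4073790$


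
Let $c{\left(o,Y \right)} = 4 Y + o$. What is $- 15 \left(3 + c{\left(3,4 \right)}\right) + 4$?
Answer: $-326$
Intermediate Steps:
$c{\left(o,Y \right)} = o + 4 Y$
$- 15 \left(3 + c{\left(3,4 \right)}\right) + 4 = - 15 \left(3 + \left(3 + 4 \cdot 4\right)\right) + 4 = - 15 \left(3 + \left(3 + 16\right)\right) + 4 = - 15 \left(3 + 19\right) + 4 = \left(-15\right) 22 + 4 = -330 + 4 = -326$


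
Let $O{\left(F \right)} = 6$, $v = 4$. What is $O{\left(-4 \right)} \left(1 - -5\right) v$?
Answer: $144$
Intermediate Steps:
$O{\left(-4 \right)} \left(1 - -5\right) v = 6 \left(1 - -5\right) 4 = 6 \left(1 + 5\right) 4 = 6 \cdot 6 \cdot 4 = 36 \cdot 4 = 144$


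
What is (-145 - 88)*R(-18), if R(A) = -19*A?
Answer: -79686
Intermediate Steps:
(-145 - 88)*R(-18) = (-145 - 88)*(-19*(-18)) = -233*342 = -79686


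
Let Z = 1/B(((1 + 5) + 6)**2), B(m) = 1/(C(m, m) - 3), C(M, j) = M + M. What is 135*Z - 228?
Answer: 38247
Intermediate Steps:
C(M, j) = 2*M
B(m) = 1/(-3 + 2*m) (B(m) = 1/(2*m - 3) = 1/(-3 + 2*m))
Z = 285 (Z = 1/(1/(-3 + 2*((1 + 5) + 6)**2)) = 1/(1/(-3 + 2*(6 + 6)**2)) = 1/(1/(-3 + 2*12**2)) = 1/(1/(-3 + 2*144)) = 1/(1/(-3 + 288)) = 1/(1/285) = 285)
135*Z - 228 = 135*285 - 228 = 38475 - 228 = 38247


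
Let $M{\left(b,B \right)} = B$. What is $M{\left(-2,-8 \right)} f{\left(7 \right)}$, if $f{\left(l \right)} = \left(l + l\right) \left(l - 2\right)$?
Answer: $-560$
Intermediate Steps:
$f{\left(l \right)} = 2 l \left(-2 + l\right)$
$M{\left(-2,-8 \right)} f{\left(7 \right)} = - 8 \cdot 2 \cdot 7 \left(-2 + 7\right) = - 8 \cdot 2 \cdot 7 \cdot 5 = \left(-8\right) 70 = -560$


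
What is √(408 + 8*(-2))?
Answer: 14*√2 ≈ 19.799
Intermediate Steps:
√(408 + 8*(-2)) = √(408 - 16) = √392 = 14*√2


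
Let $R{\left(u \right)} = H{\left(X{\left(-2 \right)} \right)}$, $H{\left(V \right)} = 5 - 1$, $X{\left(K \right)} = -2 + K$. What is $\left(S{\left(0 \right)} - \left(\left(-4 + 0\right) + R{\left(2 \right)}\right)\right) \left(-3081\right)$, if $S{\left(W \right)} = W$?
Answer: $0$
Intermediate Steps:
$H{\left(V \right)} = 4$ ($H{\left(V \right)} = 5 - 1 = 4$)
$R{\left(u \right)} = 4$
$\left(S{\left(0 \right)} - \left(\left(-4 + 0\right) + R{\left(2 \right)}\right)\right) \left(-3081\right) = \left(0 - \left(\left(-4 + 0\right) + 4\right)\right) \left(-3081\right) = \left(0 - \left(-4 + 4\right)\right) \left(-3081\right) = \left(0 - 0\right) \left(-3081\right) = \left(0 + 0\right) \left(-3081\right) = 0 \left(-3081\right) = 0$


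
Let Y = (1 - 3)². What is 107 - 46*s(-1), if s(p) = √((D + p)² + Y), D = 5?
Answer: 107 - 92*√5 ≈ -98.718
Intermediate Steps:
Y = 4 (Y = (-2)² = 4)
s(p) = √(4 + (5 + p)²) (s(p) = √((5 + p)² + 4) = √(4 + (5 + p)²))
107 - 46*s(-1) = 107 - 46*√(4 + (5 - 1)²) = 107 - 46*√(4 + 4²) = 107 - 46*√(4 + 16) = 107 - 92*√5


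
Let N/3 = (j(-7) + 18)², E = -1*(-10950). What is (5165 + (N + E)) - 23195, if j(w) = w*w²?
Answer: 309795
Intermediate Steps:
j(w) = w³
E = 10950
N = 316875 (N = 3*((-7)³ + 18)² = 3*(-343 + 18)² = 3*(-325)² = 3*105625 = 316875)
(5165 + (N + E)) - 23195 = (5165 + (316875 + 10950)) - 23195 = (5165 + 327825) - 23195 = 332990 - 23195 = 309795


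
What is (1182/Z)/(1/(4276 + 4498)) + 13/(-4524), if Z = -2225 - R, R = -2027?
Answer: -200503459/3828 ≈ -52378.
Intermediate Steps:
Z = -198 (Z = -2225 - 1*(-2027) = -2225 + 2027 = -198)
(1182/Z)/(1/(4276 + 4498)) + 13/(-4524) = (1182/(-198))/(1/(4276 + 4498)) + 13/(-4524) = (1182*(-1/198))/(1/8774) + 13*(-1/4524) = -197/(33*1/8774) - 1/348 = -197/33*8774 - 1/348 = -1728478/33 - 1/348 = -200503459/3828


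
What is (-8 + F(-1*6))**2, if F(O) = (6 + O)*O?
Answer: 64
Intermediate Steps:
F(O) = O*(6 + O)
(-8 + F(-1*6))**2 = (-8 + (-1*6)*(6 - 1*6))**2 = (-8 - 6*(6 - 6))**2 = (-8 - 6*0)**2 = (-8 + 0)**2 = (-8)**2 = 64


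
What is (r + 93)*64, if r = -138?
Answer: -2880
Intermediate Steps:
(r + 93)*64 = (-138 + 93)*64 = -45*64 = -2880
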